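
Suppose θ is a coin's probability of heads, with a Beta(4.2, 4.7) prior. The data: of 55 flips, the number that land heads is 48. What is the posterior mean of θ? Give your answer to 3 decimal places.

Observing 48 successes and 7 failures updates Beta(4.2, 4.7) by adding the success and failure counts to the two shape parameters: α = 4.2+48 = 52.2, β = 4.7+7 = 11.7.
Posterior mean = α/(α+β) = 52.2/63.9 = 0.817.

Posterior mean ≈ 0.817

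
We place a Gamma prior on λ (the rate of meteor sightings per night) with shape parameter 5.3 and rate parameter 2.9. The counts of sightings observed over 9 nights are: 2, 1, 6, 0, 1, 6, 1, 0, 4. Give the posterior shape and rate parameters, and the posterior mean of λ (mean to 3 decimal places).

The Poisson likelihood adds the total count to the shape and the number of exposure periods to the rate. Here ∑xᵢ = 21 and n = 9, so shape 5.3→26.3 and rate 2.9→11.9.
E[λ | data] = 26.3/11.9 = 2.210.

Posterior: Gamma(shape=26.3, rate=11.9); mean ≈ 2.210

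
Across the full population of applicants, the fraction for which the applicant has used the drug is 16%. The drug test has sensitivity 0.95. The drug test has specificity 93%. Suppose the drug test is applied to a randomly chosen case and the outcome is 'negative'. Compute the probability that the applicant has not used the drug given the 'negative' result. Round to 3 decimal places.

Write H for 'the applicant has used the drug'. Prior odds H:¬H = 0.16/0.84 = 0.19048. For the 'negative' outcome, the likelihood ratio is 0.05/0.93 = 0.053763.
Posterior odds = 0.19048 × 0.053763 = 0.010241, so P(H|E) = 0.010241/(1+0.010241) = 0.010. Then P(¬H|E) = 1 − 0.010 = 0.990.

P(¬H | E) ≈ 0.990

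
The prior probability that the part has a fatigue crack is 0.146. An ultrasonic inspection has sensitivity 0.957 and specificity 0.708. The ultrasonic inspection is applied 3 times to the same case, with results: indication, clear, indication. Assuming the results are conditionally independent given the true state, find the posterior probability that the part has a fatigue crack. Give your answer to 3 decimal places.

With H the event that the part has a fatigue crack, the joint likelihood of the observed sequence is P(data|H) = 0.957·0.043·0.957 = 0.039382 and P(data|¬H) = 0.292·0.708·0.292 = 0.060367.
Bayes: P(H|data) = 0.146·0.039382 / (0.146·0.039382 + 0.854·0.060367) = 0.0057497/0.057303 = 0.1003.

Posterior P(H) ≈ 0.100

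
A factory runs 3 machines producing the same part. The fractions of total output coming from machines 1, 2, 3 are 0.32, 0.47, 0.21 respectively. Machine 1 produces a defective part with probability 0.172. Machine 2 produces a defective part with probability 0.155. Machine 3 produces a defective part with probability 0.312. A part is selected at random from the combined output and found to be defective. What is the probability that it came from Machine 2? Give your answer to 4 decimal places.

P(defective|M1) = 0.172; P(defective|M2) = 0.155; P(defective|M3) = 0.312.
Prior × likelihood for each source: 0.32·0.172=0.05504, 0.47·0.155=0.07285, 0.21·0.312=0.06552. Summing gives P(defective) = 0.19341.
P(Machine 2 | defective) = 0.07285 / 0.19341 = 0.3767.

Posterior probability ≈ 0.3767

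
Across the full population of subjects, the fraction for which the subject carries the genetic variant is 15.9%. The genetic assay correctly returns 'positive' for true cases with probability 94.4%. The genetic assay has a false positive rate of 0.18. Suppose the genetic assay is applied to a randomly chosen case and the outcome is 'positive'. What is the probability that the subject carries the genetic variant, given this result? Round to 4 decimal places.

Let H be the event that the subject carries the genetic variant. P(H) = 0.159, so P(¬H) = 0.841. With E the 'positive' result, P(E|H) = 0.944 and P(E|¬H) = 0.18.
P(E) = 0.944·0.159 + 0.18·0.841 = 0.15010 + 0.15138 = 0.30148.
By Bayes' theorem, P(H|E) = 0.15010 / 0.30148 = 0.4979.

P(H | E) ≈ 0.4979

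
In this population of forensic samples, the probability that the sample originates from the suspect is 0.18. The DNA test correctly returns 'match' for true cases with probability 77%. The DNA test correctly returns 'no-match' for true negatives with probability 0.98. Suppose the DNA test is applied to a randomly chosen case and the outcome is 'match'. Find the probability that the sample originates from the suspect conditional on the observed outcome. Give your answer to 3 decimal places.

Write H for 'the sample originates from the suspect'. Prior odds H:¬H = 0.18/0.82 = 0.21951. For the 'match' outcome, the likelihood ratio is 0.77/0.02 = 38.500.
Posterior odds = 0.21951 × 38.500 = 8.4512, so P(H|E) = 8.4512/(1+8.4512) = 0.894.

P(H | E) ≈ 0.894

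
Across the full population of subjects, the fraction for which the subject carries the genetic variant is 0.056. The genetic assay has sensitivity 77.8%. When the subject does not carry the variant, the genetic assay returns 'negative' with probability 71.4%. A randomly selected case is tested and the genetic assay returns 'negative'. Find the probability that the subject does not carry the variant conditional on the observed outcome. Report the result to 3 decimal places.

P(¬H | E) ≈ 0.982

Write H for 'the subject carries the genetic variant'. Prior odds H:¬H = 0.056/0.944 = 0.059322. For the 'negative' outcome, the likelihood ratio is 0.222/0.714 = 0.31092.
Posterior odds = 0.059322 × 0.31092 = 0.018445, so P(H|E) = 0.018445/(1+0.018445) = 0.018. Then P(¬H|E) = 1 − 0.018 = 0.982.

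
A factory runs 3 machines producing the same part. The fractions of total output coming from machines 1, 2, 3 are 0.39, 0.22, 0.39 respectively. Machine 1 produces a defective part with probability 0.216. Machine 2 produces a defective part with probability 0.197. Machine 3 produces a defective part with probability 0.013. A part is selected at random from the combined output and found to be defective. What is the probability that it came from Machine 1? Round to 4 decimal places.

Tabulate prior·likelihood by source: [1] prior 0.39, lik 0.216, product 0.08424; [2] prior 0.22, lik 0.197, product 0.04334; [3] prior 0.39, lik 0.013, product 0.005070.
Normalizing constant = 0.13265; the posterior for Machine 1 is its product over the sum, 0.08424/0.13265 = 0.6351.

Posterior probability ≈ 0.6351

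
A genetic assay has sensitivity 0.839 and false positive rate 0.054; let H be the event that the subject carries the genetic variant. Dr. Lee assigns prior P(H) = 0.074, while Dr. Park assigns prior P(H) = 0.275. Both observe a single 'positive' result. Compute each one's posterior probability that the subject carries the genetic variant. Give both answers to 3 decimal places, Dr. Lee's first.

Dr. Lee: 0.554; Dr. Park: 0.855

The likelihood ratio for a 'positive' result is 0.839/0.054 = 15.537.
Dr. Lee: prior odds 0.074/0.926 = 0.079914; posterior odds 1.2416; posterior probability 0.554.
Dr. Park: prior odds 0.275/0.725 = 0.37931; posterior odds 5.8934; posterior probability 0.855.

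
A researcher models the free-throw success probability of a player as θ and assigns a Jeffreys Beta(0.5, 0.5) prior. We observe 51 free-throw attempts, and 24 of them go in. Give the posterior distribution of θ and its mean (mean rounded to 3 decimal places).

Observing 24 successes and 27 failures updates Beta(0.5, 0.5) by adding the success and failure counts to the two shape parameters: α = 0.5+24 = 24.5, β = 0.5+27 = 27.5.
Posterior mean = α/(α+β) = 24.5/52 = 0.471.

Posterior: Beta(24.5, 27.5); mean ≈ 0.471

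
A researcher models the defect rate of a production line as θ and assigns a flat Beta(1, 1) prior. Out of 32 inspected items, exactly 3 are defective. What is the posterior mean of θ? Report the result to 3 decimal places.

Observing 3 successes and 29 failures updates Beta(1, 1) by adding the success and failure counts to the two shape parameters: α = 1+3 = 4, β = 1+29 = 30.
E[θ | data] = 4/(4+30) = 0.118.

Posterior mean ≈ 0.118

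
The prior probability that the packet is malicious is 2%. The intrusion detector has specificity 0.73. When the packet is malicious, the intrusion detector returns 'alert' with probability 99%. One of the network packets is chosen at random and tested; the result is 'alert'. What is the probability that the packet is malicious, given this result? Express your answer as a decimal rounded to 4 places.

P(H | E) ≈ 0.0696

Let H be the event that the packet is malicious. P(H) = 0.02, so P(¬H) = 0.98. With E the 'alert' result, P(E|H) = 0.99 and P(E|¬H) = 0.27.
P(E) = 0.99·0.02 + 0.27·0.98 = 0.019800 + 0.26460 = 0.28440.
By Bayes' theorem, P(H|E) = 0.019800 / 0.28440 = 0.0696.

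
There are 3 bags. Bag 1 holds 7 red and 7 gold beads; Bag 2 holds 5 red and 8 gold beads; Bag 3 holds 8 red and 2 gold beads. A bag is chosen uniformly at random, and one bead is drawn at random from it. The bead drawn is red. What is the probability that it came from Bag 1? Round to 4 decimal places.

P(red|Bag 1) = 0.5; P(red|Bag 2) = 0.3846; P(red|Bag 3) = 0.8.
Prior × likelihood for each source: 0.333333·0.5=0.1667, 0.333333·0.3846=0.1282, 0.333333·0.8=0.2667. Summing gives P(red) = 0.56154.
P(Bag 1 | red) = 0.1667 / 0.56154 = 0.2968.

Posterior probability ≈ 0.2968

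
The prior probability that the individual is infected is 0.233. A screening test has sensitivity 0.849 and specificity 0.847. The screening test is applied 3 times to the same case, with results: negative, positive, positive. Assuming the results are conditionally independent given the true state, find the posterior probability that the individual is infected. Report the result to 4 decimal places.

With H the event that the individual is infected, the joint likelihood of the observed sequence is P(data|H) = 0.151·0.849·0.849 = 0.10884 and P(data|¬H) = 0.847·0.153·0.153 = 0.019827.
Bayes: P(H|data) = 0.233·0.10884 / (0.233·0.10884 + 0.767·0.019827) = 0.025360/0.040568 = 0.6251.

Posterior P(H) ≈ 0.6251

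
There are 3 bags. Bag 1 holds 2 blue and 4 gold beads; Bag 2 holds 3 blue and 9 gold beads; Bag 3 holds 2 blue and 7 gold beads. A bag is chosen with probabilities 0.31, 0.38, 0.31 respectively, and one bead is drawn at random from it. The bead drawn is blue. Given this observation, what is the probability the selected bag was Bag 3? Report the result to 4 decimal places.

Tabulate prior·likelihood by source: [1] prior 0.31, lik 0.3333, product 0.1033; [2] prior 0.38, lik 0.25, product 0.09500; [3] prior 0.31, lik 0.2222, product 0.06889.
Normalizing constant = 0.26722; the posterior for Bag 3 is its product over the sum, 0.06889/0.26722 = 0.2578.

Posterior probability ≈ 0.2578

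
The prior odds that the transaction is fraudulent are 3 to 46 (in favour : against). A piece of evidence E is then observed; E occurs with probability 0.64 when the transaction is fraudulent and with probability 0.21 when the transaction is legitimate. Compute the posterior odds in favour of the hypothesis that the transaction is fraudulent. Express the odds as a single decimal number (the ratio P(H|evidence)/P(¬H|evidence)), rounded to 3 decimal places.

Prior odds = 3/46 = 0.065217. In log-odds, ln(0.065217) = -2.7300.
Add log likelihood ratio: ln(3.0476) = 1.1144.
Posterior log-odds = -1.6157, so posterior odds = exp(-1.6157) = 0.19876.

Posterior odds ≈ 0.199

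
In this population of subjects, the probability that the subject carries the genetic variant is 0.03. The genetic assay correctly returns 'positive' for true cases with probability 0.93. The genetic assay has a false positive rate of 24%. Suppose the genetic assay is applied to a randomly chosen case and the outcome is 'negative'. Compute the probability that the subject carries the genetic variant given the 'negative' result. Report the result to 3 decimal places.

Let H be the event that the subject carries the genetic variant. P(H) = 0.03, so P(¬H) = 0.97. With E the 'negative' result, P(E|H) = 0.07 and P(E|¬H) = 0.76.
P(E) = 0.07·0.03 + 0.76·0.97 = 0.0021000 + 0.73720 = 0.73930.
By Bayes' theorem, P(H|E) = 0.0021000 / 0.73930 = 0.003.

P(H | E) ≈ 0.003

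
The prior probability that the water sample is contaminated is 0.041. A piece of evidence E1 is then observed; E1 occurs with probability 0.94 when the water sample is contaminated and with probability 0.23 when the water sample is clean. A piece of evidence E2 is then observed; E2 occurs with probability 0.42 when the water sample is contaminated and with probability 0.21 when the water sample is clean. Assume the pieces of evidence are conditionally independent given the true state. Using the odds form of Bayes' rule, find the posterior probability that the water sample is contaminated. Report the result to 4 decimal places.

Prior odds = 0.041/(1−0.041) = 0.042753.
Likelihood ratio for E1 = 0.94/0.23 = 4.0870.
Likelihood ratio for E2 = 0.42/0.21 = 2.0000.
Posterior odds = prior odds × LR₁ × LR₂ = 0.34946.
Posterior probability = odds/(1+odds) = 0.34946/1.3495 = 0.2590.

Posterior probability ≈ 0.2590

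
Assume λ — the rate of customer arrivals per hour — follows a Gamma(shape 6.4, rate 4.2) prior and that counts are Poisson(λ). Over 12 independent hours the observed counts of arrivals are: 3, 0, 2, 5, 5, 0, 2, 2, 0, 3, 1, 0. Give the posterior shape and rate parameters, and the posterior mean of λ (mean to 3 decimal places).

Posterior: Gamma(shape=29.4, rate=16.2); mean ≈ 1.815

The Poisson likelihood adds the total count to the shape and the number of exposure periods to the rate. Here ∑xᵢ = 23 and n = 12, so shape 6.4→29.4 and rate 4.2→16.2.
E[λ | data] = 29.4/16.2 = 1.815.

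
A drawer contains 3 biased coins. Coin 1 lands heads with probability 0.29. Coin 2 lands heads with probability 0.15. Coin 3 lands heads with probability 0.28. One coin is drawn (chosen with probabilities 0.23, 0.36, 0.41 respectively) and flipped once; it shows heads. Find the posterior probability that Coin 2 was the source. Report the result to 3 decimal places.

Posterior probability ≈ 0.229

Tabulate prior·likelihood by source: [1] prior 0.23, lik 0.29, product 0.06670; [2] prior 0.36, lik 0.15, product 0.05400; [3] prior 0.41, lik 0.28, product 0.1148.
Normalizing constant = 0.23550; the posterior for Coin 2 is its product over the sum, 0.05400/0.23550 = 0.229.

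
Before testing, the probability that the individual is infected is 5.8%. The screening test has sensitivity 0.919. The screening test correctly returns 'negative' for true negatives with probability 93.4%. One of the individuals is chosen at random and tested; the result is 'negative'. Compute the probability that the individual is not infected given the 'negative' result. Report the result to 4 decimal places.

P(¬H | E) ≈ 0.9947

Write H for 'the individual is infected'. Prior odds H:¬H = 0.058/0.942 = 0.061571. For the 'negative' outcome, the likelihood ratio is 0.081/0.934 = 0.086724.
Posterior odds = 0.061571 × 0.086724 = 0.0053397, so P(H|E) = 0.0053397/(1+0.0053397) = 0.0053. Then P(¬H|E) = 1 − 0.0053 = 0.9947.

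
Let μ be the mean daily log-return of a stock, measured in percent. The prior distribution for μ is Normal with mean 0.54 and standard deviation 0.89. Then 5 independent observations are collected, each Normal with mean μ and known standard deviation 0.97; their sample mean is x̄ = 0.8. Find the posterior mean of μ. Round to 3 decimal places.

Posterior mean ≈ 0.750

With known σ, the Normal prior is conjugate. Weight on the data is w = (n/σ²)/(n/σ² + 1/τ₀²) = 5.31406/(5.31406+1.26247) = 0.80803.
Posterior mean = w·x̄ + (1−w)·μ₀ = 0.80803·0.8 + 0.19197·0.54 = 0.750.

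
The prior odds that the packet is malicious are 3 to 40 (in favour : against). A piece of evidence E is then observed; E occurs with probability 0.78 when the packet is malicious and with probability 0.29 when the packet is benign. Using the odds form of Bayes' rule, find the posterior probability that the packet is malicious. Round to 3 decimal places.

Posterior probability ≈ 0.168

Prior odds = 3/40 = 0.075000.
Likelihood ratio for E = 0.78/0.29 = 2.6897.
Posterior odds = prior odds × LR = 0.20172.
Posterior probability = odds/(1+odds) = 0.20172/1.2017 = 0.168.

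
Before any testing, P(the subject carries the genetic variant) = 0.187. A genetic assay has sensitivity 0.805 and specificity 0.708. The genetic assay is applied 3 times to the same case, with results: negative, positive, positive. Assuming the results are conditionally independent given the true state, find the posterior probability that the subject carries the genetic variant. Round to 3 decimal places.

Let H be the event that the subject carries the genetic variant; start with P(H) = 0.187. P('positive'|H) = 0.805, P('positive'|¬H) = 0.292.
Update on result 1 ('negative'): P(H) ← 0.195·0.1870 / (0.195·0.1870 + 0.708·0.8130) = 0.036465/0.61207 = 0.0596.
Update on result 2 ('positive'): P(H) ← 0.805·0.0596 / (0.805·0.0596 + 0.292·0.9404) = 0.047959/0.32256 = 0.1487.
Update on result 3 ('positive'): P(H) ← 0.805·0.1487 / (0.805·0.1487 + 0.292·0.8513) = 0.11969/0.36827 = 0.3250.

Posterior P(H) ≈ 0.325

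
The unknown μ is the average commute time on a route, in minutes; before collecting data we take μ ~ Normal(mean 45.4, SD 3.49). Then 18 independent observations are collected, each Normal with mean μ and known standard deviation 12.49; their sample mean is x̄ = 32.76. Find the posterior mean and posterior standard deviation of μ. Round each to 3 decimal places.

Posterior mean ≈ 38.015; posterior SD ≈ 2.250

Prior precision 1/τ₀² = 1/3.49² = 0.0821011; data precision n/σ² = 18/12.49² = 0.115385.
Posterior precision = 0.0821011 + 0.115385 = 0.197486, giving posterior SD = 1/√0.197486 = 2.250.
Posterior mean = (0.0821011·45.4 + 0.115385·32.76) / 0.197486 = 38.015.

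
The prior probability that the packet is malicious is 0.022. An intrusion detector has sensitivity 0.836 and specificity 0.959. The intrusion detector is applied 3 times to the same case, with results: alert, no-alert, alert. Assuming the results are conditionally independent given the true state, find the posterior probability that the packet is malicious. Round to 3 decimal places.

Posterior P(H) ≈ 0.615

Let H be the event that the packet is malicious; start with P(H) = 0.022. P('alert'|H) = 0.836, P('alert'|¬H) = 0.041.
Update on result 1 ('alert'): P(H) ← 0.836·0.0220 / (0.836·0.0220 + 0.041·0.9780) = 0.018392/0.058490 = 0.3144.
Update on result 2 ('no-alert'): P(H) ← 0.164·0.3144 / (0.164·0.3144 + 0.959·0.6856) = 0.051569/0.70901 = 0.0727.
Update on result 3 ('alert'): P(H) ← 0.836·0.0727 / (0.836·0.0727 + 0.041·0.9273) = 0.060805/0.098823 = 0.6153.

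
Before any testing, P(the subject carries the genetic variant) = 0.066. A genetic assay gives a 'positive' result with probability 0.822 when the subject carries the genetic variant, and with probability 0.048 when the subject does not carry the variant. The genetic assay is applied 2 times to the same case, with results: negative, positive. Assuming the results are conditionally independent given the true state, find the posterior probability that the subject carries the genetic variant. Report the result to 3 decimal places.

Posterior P(H) ≈ 0.185

With H the event that the subject carries the genetic variant, the joint likelihood of the observed sequence is P(data|H) = 0.178·0.822 = 0.14632 and P(data|¬H) = 0.952·0.048 = 0.045696.
Bayes: P(H|data) = 0.066·0.14632 / (0.066·0.14632 + 0.934·0.045696) = 0.0096569/0.052337 = 0.1845.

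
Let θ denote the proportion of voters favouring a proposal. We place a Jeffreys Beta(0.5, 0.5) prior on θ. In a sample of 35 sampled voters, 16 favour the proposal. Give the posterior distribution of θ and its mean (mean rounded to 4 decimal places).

The binomial likelihood is conjugate to the Beta prior: with 16 successes and 19 failures, the posterior is Beta(0.5+16, 0.5+19) = Beta(16.5, 19.5).
Posterior mean = α/(α+β) = 16.5/36 = 0.4583.

Posterior: Beta(16.5, 19.5); mean ≈ 0.4583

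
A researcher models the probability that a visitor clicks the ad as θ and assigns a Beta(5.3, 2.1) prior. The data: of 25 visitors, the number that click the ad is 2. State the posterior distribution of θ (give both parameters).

Posterior: Beta(7.3, 25.1)

Observing 2 successes and 23 failures updates Beta(5.3, 2.1) by adding the success and failure counts to the two shape parameters: α = 5.3+2 = 7.3, β = 2.1+23 = 25.1.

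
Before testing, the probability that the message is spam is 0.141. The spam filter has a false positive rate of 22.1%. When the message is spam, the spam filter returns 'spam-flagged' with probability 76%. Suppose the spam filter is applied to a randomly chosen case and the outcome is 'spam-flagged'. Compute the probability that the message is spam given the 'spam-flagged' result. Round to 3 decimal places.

P(H | E) ≈ 0.361

Write H for 'the message is spam'. Prior odds H:¬H = 0.141/0.859 = 0.16414. For the 'spam-flagged' outcome, the likelihood ratio is 0.76/0.221 = 3.4389.
Posterior odds = 0.16414 × 3.4389 = 0.56448, so P(H|E) = 0.56448/(1+0.56448) = 0.361.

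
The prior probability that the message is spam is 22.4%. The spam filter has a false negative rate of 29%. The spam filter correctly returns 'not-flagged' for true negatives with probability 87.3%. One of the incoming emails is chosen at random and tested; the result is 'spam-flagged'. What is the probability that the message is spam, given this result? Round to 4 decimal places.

P(H | E) ≈ 0.6174

Write H for 'the message is spam'. Prior odds H:¬H = 0.224/0.776 = 0.28866. For the 'spam-flagged' outcome, the likelihood ratio is 0.71/0.127 = 5.5906.
Posterior odds = 0.28866 × 5.5906 = 1.6138, so P(H|E) = 1.6138/(1+1.6138) = 0.6174.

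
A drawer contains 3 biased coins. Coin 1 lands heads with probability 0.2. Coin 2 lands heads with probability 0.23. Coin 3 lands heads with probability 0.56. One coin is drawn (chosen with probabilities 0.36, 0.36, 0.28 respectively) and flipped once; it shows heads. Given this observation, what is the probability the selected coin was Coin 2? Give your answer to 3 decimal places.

P(heads|C1) = 0.2; P(heads|C2) = 0.23; P(heads|C3) = 0.56.
Prior × likelihood for each source: 0.36·0.2=0.07200, 0.36·0.23=0.08280, 0.28·0.56=0.1568. Summing gives P(heads) = 0.31160.
P(Coin 2 | heads) = 0.08280 / 0.31160 = 0.266.

Posterior probability ≈ 0.266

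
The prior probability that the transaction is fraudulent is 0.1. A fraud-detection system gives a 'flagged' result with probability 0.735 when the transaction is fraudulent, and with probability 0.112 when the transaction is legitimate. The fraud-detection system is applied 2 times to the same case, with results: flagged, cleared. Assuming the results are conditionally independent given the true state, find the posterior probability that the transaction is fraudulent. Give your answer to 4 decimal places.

With H the event that the transaction is fraudulent, the joint likelihood of the observed sequence is P(data|H) = 0.735·0.265 = 0.19478 and P(data|¬H) = 0.112·0.888 = 0.099456.
Bayes: P(H|data) = 0.1·0.19478 / (0.1·0.19478 + 0.9·0.099456) = 0.019478/0.10899 = 0.1787.

Posterior P(H) ≈ 0.1787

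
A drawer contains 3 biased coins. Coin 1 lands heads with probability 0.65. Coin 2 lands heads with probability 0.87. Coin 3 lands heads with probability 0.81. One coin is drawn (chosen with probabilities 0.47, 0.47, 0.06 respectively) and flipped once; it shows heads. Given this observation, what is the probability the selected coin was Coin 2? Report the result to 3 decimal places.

Tabulate prior·likelihood by source: [1] prior 0.47, lik 0.65, product 0.3055; [2] prior 0.47, lik 0.87, product 0.4089; [3] prior 0.06, lik 0.81, product 0.04860.
Normalizing constant = 0.76300; the posterior for Coin 2 is its product over the sum, 0.4089/0.76300 = 0.536.

Posterior probability ≈ 0.536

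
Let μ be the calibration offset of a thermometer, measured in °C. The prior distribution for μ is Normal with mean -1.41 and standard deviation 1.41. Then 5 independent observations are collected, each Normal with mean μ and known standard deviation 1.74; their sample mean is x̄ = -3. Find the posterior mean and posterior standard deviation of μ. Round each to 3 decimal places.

Posterior mean ≈ -2.629; posterior SD ≈ 0.681

With known σ, the Normal prior is conjugate. Weight on the data is w = (n/σ²)/(n/σ² + 1/τ₀²) = 1.65147/(1.65147+0.502993) = 0.76653.
Posterior mean = w·x̄ + (1−w)·μ₀ = 0.76653·-3 + 0.23347·-1.41 = -2.629. Posterior variance = 1/(1.65147+0.502993) = 0.464152, so SD = 0.681.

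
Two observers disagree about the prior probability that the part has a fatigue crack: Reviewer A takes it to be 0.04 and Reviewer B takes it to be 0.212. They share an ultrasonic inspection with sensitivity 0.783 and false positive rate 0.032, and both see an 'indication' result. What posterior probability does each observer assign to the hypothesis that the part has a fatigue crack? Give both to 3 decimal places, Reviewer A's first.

P('+'|H) = 0.783, P('+'|¬H) = 0.032.
Reviewer A: numerator 0.783·0.04 = 0.031320; evidence = 0.031320+0.032·0.96 = 0.062040; posterior = 0.505.
Reviewer B: numerator 0.783·0.212 = 0.16600; evidence = 0.16600+0.032·0.788 = 0.19121; posterior = 0.868.

Reviewer A: 0.505; Reviewer B: 0.868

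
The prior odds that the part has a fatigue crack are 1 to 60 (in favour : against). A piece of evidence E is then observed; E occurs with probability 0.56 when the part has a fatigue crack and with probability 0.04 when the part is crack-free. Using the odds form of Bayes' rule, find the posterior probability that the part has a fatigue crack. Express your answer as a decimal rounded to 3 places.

Prior odds = 1/60 = 0.016667.
Likelihood ratio for E = 0.56/0.04 = 14.000.
Posterior odds = prior odds × LR = 0.23333.
Posterior probability = odds/(1+odds) = 0.23333/1.2333 = 0.189.

Posterior probability ≈ 0.189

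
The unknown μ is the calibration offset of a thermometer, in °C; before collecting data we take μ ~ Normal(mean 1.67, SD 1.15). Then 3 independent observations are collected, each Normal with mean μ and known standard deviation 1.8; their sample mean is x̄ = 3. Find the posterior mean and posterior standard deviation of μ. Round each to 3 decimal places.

Posterior mean ≈ 2.402; posterior SD ≈ 0.771

Prior precision 1/τ₀² = 1/1.15² = 0.756144; data precision n/σ² = 3/1.8² = 0.925926.
Posterior precision = 0.756144 + 0.925926 = 1.68207, giving posterior SD = 1/√1.68207 = 0.771.
Posterior mean = (0.756144·1.67 + 0.925926·3) / 1.68207 = 2.402.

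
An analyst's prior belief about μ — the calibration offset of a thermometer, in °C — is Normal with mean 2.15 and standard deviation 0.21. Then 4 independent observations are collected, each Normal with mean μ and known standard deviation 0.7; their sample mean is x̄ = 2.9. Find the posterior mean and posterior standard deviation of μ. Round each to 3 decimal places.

Posterior mean ≈ 2.349; posterior SD ≈ 0.180

Prior precision 1/τ₀² = 1/0.21² = 22.6757; data precision n/σ² = 4/0.7² = 8.16327.
Posterior precision = 22.6757 + 8.16327 = 30.8390, giving posterior SD = 1/√30.8390 = 0.180.
Posterior mean = (22.6757·2.15 + 8.16327·2.9) / 30.8390 = 2.349.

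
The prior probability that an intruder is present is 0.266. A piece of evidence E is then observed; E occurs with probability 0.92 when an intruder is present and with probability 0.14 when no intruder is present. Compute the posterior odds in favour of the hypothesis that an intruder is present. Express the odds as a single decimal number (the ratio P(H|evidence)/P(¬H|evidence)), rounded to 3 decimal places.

Posterior odds ≈ 2.381

Prior odds = 0.266/(1−0.266) = 0.36240. In log-odds, ln(0.36240) = -1.0150.
Add log likelihood ratio: ln(6.5714) = 1.8827.
Posterior log-odds = 0.86772, so posterior odds = exp(0.86772) = 2.3815.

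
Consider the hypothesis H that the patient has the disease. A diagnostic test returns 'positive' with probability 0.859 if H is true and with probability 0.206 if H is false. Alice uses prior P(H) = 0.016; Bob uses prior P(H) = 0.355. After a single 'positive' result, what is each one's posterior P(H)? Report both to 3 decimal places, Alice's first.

P('+'|H) = 0.859, P('+'|¬H) = 0.206.
Alice: numerator 0.859·0.016 = 0.013744; evidence = 0.013744+0.206·0.984 = 0.21645; posterior = 0.063.
Bob: numerator 0.859·0.355 = 0.30494; evidence = 0.30494+0.206·0.645 = 0.43781; posterior = 0.697.

Alice: 0.063; Bob: 0.697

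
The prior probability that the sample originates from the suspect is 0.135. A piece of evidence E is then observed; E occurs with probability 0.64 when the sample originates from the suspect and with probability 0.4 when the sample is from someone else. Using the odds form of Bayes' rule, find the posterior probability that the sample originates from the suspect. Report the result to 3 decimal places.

Posterior probability ≈ 0.200

Prior odds = 0.135/(1−0.135) = 0.15607. In log-odds, ln(0.15607) = -1.8575.
Add log likelihood ratio: ln(1.6000) = 0.47000.
Posterior log-odds = -1.3875, so posterior odds = exp(-1.3875) = 0.24971. Converting, P(H|E) = 0.24971/1.2497 = 0.200.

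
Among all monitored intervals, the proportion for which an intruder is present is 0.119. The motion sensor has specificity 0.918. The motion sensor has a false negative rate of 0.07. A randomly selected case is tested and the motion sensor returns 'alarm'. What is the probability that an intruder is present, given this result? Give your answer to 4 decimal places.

Let H be the event that an intruder is present. P(H) = 0.119, so P(¬H) = 0.881. With E the 'alarm' result, P(E|H) = 0.93 and P(E|¬H) = 0.082.
P(E) = 0.93·0.119 + 0.082·0.881 = 0.11067 + 0.072242 = 0.18291.
By Bayes' theorem, P(H|E) = 0.11067 / 0.18291 = 0.6050.

P(H | E) ≈ 0.6050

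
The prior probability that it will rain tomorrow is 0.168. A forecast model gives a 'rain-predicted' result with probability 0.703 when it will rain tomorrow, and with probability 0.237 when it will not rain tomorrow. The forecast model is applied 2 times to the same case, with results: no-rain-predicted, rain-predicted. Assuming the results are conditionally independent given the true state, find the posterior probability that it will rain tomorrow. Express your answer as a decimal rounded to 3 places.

Posterior P(H) ≈ 0.189

With H the event that it will rain tomorrow, the joint likelihood of the observed sequence is P(data|H) = 0.297·0.703 = 0.20879 and P(data|¬H) = 0.763·0.237 = 0.18083.
Bayes: P(H|data) = 0.168·0.20879 / (0.168·0.20879 + 0.832·0.18083) = 0.035077/0.18553 = 0.1891.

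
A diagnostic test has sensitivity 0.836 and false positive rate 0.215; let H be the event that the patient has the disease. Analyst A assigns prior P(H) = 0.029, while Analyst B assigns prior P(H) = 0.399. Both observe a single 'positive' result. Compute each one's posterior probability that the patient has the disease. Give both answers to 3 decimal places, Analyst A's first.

Analyst A: 0.104; Analyst B: 0.721

P('+'|H) = 0.836, P('+'|¬H) = 0.215.
Analyst A: numerator 0.836·0.029 = 0.024244; evidence = 0.024244+0.215·0.971 = 0.23301; posterior = 0.104.
Analyst B: numerator 0.836·0.399 = 0.33356; evidence = 0.33356+0.215·0.601 = 0.46278; posterior = 0.721.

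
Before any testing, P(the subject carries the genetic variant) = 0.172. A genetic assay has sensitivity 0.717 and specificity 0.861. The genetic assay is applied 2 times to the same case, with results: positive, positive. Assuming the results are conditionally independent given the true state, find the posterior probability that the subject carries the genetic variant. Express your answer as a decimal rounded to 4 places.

Posterior P(H) ≈ 0.8468

With H the event that the subject carries the genetic variant, the joint likelihood of the observed sequence is P(data|H) = 0.717·0.717 = 0.51409 and P(data|¬H) = 0.139·0.139 = 0.019321.
Bayes: P(H|data) = 0.172·0.51409 / (0.172·0.51409 + 0.828·0.019321) = 0.088423/0.10442 = 0.8468.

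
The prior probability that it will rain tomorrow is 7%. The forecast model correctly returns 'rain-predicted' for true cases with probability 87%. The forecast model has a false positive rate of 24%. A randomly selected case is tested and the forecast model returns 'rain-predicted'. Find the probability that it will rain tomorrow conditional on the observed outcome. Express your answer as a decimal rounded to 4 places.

Write H for 'it will rain tomorrow'. Prior odds H:¬H = 0.07/0.93 = 0.075269. For the 'rain-predicted' outcome, the likelihood ratio is 0.87/0.24 = 3.6250.
Posterior odds = 0.075269 × 3.6250 = 0.27285, so P(H|E) = 0.27285/(1+0.27285) = 0.2144.

P(H | E) ≈ 0.2144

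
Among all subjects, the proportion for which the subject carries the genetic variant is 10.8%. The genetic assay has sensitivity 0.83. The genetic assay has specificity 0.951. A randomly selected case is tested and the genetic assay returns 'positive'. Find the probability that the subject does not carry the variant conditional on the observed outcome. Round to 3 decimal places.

Let H be the event that the subject carries the genetic variant. P(H) = 0.108, so P(¬H) = 0.892. With E the 'positive' result, P(E|H) = 0.83 and P(E|¬H) = 0.049.
P(E) = 0.83·0.108 + 0.049·0.892 = 0.089640 + 0.043708 = 0.13335.
By Bayes' theorem, P(H|E) = 0.089640 / 0.13335 = 0.672. Hence P(¬H|E) = 1 − 0.672 = 0.328.

P(¬H | E) ≈ 0.328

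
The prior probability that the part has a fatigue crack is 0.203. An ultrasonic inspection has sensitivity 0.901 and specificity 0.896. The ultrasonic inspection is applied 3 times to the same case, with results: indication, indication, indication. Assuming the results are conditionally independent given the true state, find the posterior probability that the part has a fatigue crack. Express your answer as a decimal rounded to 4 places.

Posterior P(H) ≈ 0.9940

With H the event that the part has a fatigue crack, the joint likelihood of the observed sequence is P(data|H) = 0.901·0.901·0.901 = 0.73143 and P(data|¬H) = 0.104·0.104·0.104 = 0.0011249.
Bayes: P(H|data) = 0.203·0.73143 / (0.203·0.73143 + 0.797·0.0011249) = 0.14848/0.14938 = 0.9940.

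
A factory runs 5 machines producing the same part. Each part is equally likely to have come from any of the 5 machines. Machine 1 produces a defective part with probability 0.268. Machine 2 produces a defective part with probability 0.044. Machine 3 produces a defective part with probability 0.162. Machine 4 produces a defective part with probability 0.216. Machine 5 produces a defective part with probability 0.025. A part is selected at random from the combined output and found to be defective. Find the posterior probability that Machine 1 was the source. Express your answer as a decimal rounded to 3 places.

P(defective|M1) = 0.268; P(defective|M2) = 0.044; P(defective|M3) = 0.162; P(defective|M4) = 0.216; P(defective|M5) = 0.025.
Prior × likelihood for each source: 0.2·0.268=0.05360, 0.2·0.044=0.008800, 0.2·0.162=0.03240, 0.2·0.216=0.04320, 0.2·0.025=0.005000. Summing gives P(defective) = 0.14300.
P(Machine 1 | defective) = 0.05360 / 0.14300 = 0.375.

Posterior probability ≈ 0.375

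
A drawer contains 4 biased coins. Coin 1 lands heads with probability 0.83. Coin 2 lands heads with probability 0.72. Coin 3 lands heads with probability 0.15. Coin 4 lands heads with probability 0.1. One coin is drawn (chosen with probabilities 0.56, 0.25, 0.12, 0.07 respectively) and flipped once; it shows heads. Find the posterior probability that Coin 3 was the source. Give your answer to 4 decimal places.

Posterior probability ≈ 0.0269

P(heads|C1) = 0.83; P(heads|C2) = 0.72; P(heads|C3) = 0.15; P(heads|C4) = 0.1.
Prior × likelihood for each source: 0.56·0.83=0.4648, 0.25·0.72=0.1800, 0.12·0.15=0.01800, 0.07·0.1=0.007000. Summing gives P(heads) = 0.66980.
P(Coin 3 | heads) = 0.01800 / 0.66980 = 0.0269.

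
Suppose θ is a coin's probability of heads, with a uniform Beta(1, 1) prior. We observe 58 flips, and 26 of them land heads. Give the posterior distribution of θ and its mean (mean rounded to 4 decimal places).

Posterior: Beta(27, 33); mean ≈ 0.4500

Observing 26 successes and 32 failures updates Beta(1, 1) by adding the success and failure counts to the two shape parameters: α = 1+26 = 27, β = 1+32 = 33.
E[θ | data] = 27/(27+33) = 0.4500.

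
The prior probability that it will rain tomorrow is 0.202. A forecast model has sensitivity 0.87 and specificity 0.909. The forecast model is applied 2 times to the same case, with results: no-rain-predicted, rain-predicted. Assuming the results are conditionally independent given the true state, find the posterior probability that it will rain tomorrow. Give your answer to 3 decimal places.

With H the event that it will rain tomorrow, the joint likelihood of the observed sequence is P(data|H) = 0.13·0.87 = 0.11310 and P(data|¬H) = 0.909·0.091 = 0.082719.
Bayes: P(H|data) = 0.202·0.11310 / (0.202·0.11310 + 0.798·0.082719) = 0.022846/0.088856 = 0.2571.

Posterior P(H) ≈ 0.257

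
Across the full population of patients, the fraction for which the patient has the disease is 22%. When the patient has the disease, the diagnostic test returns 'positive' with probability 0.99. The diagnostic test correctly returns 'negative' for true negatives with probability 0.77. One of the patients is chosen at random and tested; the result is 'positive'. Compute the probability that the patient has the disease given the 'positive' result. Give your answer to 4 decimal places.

P(H | E) ≈ 0.5483

Let H be the event that the patient has the disease. P(H) = 0.22, so P(¬H) = 0.78. With E the 'positive' result, P(E|H) = 0.99 and P(E|¬H) = 0.23.
P(E) = 0.99·0.22 + 0.23·0.78 = 0.21780 + 0.17940 = 0.39720.
By Bayes' theorem, P(H|E) = 0.21780 / 0.39720 = 0.5483.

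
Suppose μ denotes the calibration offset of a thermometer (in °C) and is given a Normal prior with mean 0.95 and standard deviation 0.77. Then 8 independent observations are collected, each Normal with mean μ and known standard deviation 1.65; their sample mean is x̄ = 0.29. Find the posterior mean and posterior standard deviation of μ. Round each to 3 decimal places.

Posterior mean ≈ 0.531; posterior SD ≈ 0.465

With known σ, the Normal prior is conjugate. Weight on the data is w = (n/σ²)/(n/σ² + 1/τ₀²) = 2.93848/(2.93848+1.68663) = 0.63533.
Posterior mean = w·x̄ + (1−w)·μ₀ = 0.63533·0.29 + 0.36467·0.95 = 0.531. Posterior variance = 1/(2.93848+1.68663) = 0.216212, so SD = 0.465.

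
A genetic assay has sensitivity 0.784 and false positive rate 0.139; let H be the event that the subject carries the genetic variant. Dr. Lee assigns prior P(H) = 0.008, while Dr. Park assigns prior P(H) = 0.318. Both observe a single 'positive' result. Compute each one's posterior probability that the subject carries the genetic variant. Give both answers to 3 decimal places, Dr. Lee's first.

P('+'|H) = 0.784, P('+'|¬H) = 0.139.
Dr. Lee: numerator 0.784·0.008 = 0.0062720; evidence = 0.0062720+0.139·0.992 = 0.14416; posterior = 0.044.
Dr. Park: numerator 0.784·0.318 = 0.24931; evidence = 0.24931+0.139·0.682 = 0.34411; posterior = 0.725.

Dr. Lee: 0.044; Dr. Park: 0.725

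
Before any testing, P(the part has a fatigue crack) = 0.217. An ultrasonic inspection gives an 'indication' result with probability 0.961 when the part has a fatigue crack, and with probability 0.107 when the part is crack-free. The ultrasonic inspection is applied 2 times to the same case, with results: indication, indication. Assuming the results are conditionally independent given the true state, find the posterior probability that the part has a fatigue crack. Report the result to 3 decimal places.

Posterior P(H) ≈ 0.957

With H the event that the part has a fatigue crack, the joint likelihood of the observed sequence is P(data|H) = 0.961·0.961 = 0.92352 and P(data|¬H) = 0.107·0.107 = 0.011449.
Bayes: P(H|data) = 0.217·0.92352 / (0.217·0.92352 + 0.783·0.011449) = 0.20040/0.20937 = 0.9572.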